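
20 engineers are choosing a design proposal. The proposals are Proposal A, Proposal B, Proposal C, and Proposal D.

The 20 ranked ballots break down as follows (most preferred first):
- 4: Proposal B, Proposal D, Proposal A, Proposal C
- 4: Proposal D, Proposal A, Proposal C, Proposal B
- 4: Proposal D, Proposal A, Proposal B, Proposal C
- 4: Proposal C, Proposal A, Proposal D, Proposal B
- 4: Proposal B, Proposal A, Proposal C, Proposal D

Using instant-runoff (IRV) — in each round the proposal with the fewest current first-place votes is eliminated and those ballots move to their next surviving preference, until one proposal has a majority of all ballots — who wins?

Proposal D

Round 1: Proposal A 0, Proposal B 8, Proposal C 4, Proposal D 8. Proposal A eliminated.
Round 2: Proposal B 8, Proposal C 4, Proposal D 8. Proposal C eliminated.
Round 3: Proposal B 8, Proposal D 12. Proposal D has a majority (≥11).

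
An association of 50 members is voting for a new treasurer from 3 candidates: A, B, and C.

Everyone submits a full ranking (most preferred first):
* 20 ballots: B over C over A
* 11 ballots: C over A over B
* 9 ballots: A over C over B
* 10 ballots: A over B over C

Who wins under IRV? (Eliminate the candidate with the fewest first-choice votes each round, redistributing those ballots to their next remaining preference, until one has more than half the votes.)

A

Round 1: A 19, B 20, C 11. C eliminated.
Round 2: A 30, B 20. A has a majority (≥26).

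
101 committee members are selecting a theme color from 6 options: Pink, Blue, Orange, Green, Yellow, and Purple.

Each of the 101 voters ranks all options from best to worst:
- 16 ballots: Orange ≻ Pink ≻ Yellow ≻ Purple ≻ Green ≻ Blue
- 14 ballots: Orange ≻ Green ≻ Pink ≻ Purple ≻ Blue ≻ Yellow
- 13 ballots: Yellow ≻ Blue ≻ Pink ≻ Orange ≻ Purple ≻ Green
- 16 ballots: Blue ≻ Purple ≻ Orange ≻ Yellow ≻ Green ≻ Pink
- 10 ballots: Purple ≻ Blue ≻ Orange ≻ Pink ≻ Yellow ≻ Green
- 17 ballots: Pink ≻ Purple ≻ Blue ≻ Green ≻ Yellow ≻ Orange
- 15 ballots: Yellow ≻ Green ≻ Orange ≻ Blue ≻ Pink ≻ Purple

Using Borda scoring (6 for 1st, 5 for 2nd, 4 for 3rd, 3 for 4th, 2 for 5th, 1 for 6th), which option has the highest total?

Pink: 16×5 + 14×4 + 13×4 + 16×1 + 10×3 + 17×6 + 15×2 = 366
Blue: 16×1 + 14×2 + 13×5 + 16×6 + 10×5 + 17×4 + 15×3 = 368
Orange: 16×6 + 14×6 + 13×3 + 16×4 + 10×4 + 17×1 + 15×4 = 400
Green: 16×2 + 14×5 + 13×1 + 16×2 + 10×1 + 17×3 + 15×5 = 283
Yellow: 16×4 + 14×1 + 13×6 + 16×3 + 10×2 + 17×2 + 15×6 = 348
Purple: 16×3 + 14×3 + 13×2 + 16×5 + 10×6 + 17×5 + 15×1 = 356

Orange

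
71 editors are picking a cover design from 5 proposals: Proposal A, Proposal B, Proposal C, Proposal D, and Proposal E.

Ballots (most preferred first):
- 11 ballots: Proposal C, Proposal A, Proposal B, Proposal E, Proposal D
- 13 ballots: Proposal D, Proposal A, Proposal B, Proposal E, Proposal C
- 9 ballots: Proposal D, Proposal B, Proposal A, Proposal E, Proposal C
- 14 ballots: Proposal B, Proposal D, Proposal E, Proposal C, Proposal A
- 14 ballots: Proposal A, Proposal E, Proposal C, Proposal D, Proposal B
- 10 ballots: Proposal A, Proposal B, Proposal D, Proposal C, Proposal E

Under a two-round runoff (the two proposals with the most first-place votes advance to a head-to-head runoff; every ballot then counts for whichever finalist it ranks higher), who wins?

Round 1 first-place votes: Proposal A 24, Proposal B 14, Proposal C 11, Proposal D 22, Proposal E 0. Proposal A and Proposal D advance.
Runoff: Proposal A is ranked above Proposal D on 35 ballots, Proposal D above Proposal A on 36.

Proposal D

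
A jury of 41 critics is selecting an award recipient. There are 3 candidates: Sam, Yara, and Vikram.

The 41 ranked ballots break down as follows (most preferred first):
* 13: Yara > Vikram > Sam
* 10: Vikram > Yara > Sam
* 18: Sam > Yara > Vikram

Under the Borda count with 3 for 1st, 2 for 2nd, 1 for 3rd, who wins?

Yara

Sam: 13×1 + 10×1 + 18×3 = 77
Yara: 13×3 + 10×2 + 18×2 = 95
Vikram: 13×2 + 10×3 + 18×1 = 74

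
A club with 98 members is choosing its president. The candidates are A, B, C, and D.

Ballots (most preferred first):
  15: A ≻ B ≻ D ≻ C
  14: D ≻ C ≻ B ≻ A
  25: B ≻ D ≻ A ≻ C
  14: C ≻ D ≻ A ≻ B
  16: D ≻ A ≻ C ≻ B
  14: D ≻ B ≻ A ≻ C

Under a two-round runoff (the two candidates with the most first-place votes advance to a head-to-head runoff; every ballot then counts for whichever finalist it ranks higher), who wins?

D

Round 1 first-place votes: A 15, B 25, C 14, D 44. D and B advance.
Runoff: D is ranked above B on 58 ballots, B above D on 40.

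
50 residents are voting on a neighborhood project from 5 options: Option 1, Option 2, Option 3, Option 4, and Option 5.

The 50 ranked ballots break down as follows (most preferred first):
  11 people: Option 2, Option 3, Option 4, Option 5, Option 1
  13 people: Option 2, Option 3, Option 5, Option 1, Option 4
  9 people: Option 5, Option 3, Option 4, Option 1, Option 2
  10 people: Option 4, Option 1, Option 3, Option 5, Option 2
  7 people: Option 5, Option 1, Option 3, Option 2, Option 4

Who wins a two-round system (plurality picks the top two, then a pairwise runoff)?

Option 5

Round 1 first-place votes: Option 1 0, Option 2 24, Option 3 0, Option 4 10, Option 5 16. Option 2 and Option 5 advance.
Runoff: Option 2 is ranked above Option 5 on 24 ballots, Option 5 above Option 2 on 26.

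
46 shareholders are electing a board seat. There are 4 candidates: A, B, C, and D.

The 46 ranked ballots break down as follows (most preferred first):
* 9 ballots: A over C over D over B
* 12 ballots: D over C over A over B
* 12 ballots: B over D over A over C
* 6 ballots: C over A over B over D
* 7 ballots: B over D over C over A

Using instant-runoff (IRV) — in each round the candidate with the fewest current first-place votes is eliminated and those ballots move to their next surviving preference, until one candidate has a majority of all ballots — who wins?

Round 1: A 9, B 19, C 6, D 12. C eliminated.
Round 2: A 15, B 19, D 12. D eliminated.
Round 3: A 27, B 19. A has a majority (≥24).

A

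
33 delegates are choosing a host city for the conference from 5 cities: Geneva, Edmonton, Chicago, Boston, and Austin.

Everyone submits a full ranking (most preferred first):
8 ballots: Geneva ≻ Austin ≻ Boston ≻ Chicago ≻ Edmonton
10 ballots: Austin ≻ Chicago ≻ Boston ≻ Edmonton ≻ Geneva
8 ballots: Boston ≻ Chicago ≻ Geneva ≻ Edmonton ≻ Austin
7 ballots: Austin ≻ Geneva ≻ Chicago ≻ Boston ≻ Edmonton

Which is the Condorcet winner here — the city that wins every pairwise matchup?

Austin

Austin vs Geneva: 17–16
Austin vs Edmonton: 25–8
Austin vs Chicago: 25–8
Austin vs Boston: 25–8
Austin beats every other city.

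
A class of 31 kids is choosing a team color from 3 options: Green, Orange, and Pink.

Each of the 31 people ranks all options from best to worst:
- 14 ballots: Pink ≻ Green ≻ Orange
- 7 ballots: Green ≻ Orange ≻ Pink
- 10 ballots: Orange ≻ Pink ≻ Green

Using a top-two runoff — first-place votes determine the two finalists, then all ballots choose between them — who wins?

Orange

Round 1 first-place votes: Green 7, Orange 10, Pink 14. Pink and Orange advance.
Runoff: Pink is ranked above Orange on 14 ballots, Orange above Pink on 17.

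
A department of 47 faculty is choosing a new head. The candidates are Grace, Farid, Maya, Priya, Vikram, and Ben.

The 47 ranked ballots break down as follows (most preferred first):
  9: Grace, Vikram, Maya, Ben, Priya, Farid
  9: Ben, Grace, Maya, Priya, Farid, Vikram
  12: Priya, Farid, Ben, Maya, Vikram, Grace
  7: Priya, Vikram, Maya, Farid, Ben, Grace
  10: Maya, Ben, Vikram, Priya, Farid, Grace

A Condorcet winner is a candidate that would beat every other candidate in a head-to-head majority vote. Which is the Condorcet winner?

Maya

Maya vs Grace: 29–18
Maya vs Farid: 35–12
Maya vs Priya: 28–19
Maya vs Vikram: 31–16
Maya vs Ben: 26–21
Maya beats every other candidate.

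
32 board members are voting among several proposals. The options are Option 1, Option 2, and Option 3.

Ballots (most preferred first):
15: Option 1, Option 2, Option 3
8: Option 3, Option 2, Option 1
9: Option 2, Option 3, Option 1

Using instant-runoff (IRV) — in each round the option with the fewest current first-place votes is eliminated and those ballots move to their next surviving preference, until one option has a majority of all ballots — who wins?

Round 1: Option 1 15, Option 2 9, Option 3 8. Option 3 eliminated.
Round 2: Option 1 15, Option 2 17. Option 2 has a majority (≥17).

Option 2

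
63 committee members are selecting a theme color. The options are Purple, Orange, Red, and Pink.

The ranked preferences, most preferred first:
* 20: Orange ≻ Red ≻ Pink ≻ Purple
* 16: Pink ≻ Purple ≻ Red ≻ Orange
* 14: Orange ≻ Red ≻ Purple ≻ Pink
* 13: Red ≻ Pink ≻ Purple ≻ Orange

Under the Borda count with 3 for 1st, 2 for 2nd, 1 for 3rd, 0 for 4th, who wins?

Red

Purple: 20×0 + 16×2 + 14×1 + 13×1 = 59
Orange: 20×3 + 16×0 + 14×3 + 13×0 = 102
Red: 20×2 + 16×1 + 14×2 + 13×3 = 123
Pink: 20×1 + 16×3 + 14×0 + 13×2 = 94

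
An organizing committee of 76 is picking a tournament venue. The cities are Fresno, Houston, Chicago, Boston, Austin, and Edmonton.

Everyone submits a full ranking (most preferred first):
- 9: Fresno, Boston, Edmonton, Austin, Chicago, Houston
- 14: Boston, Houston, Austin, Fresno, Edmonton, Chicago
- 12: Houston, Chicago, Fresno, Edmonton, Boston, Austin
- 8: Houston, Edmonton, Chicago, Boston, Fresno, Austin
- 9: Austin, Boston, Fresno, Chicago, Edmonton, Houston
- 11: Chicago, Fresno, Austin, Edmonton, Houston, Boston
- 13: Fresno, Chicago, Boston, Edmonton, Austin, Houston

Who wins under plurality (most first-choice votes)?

Fresno

First-place votes: Fresno 22, Houston 20, Chicago 11, Boston 14, Austin 9, Edmonton 0.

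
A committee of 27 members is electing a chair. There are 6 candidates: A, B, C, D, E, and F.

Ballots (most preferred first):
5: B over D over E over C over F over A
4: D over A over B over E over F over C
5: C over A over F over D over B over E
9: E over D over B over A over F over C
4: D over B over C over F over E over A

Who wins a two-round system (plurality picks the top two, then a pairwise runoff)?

Round 1 first-place votes: A 0, B 5, C 5, D 8, E 9, F 0. E and D advance.
Runoff: E is ranked above D on 9 ballots, D above E on 18.

D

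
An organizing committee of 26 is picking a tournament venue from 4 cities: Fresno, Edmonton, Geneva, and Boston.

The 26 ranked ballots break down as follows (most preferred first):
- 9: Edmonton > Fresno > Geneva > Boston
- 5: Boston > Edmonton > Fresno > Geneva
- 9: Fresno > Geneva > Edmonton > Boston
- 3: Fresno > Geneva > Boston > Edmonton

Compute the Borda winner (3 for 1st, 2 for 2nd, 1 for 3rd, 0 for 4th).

Fresno: 9×2 + 5×1 + 9×3 + 3×3 = 59
Edmonton: 9×3 + 5×2 + 9×1 + 3×0 = 46
Geneva: 9×1 + 5×0 + 9×2 + 3×2 = 33
Boston: 9×0 + 5×3 + 9×0 + 3×1 = 18

Fresno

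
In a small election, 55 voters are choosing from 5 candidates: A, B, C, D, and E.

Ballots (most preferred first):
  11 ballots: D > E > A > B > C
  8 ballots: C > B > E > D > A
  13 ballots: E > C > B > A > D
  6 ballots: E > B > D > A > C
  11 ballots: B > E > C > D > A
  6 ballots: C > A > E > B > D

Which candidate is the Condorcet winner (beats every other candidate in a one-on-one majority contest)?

E

E vs A: 49–6
E vs B: 36–19
E vs C: 41–14
E vs D: 44–11
E beats every other candidate.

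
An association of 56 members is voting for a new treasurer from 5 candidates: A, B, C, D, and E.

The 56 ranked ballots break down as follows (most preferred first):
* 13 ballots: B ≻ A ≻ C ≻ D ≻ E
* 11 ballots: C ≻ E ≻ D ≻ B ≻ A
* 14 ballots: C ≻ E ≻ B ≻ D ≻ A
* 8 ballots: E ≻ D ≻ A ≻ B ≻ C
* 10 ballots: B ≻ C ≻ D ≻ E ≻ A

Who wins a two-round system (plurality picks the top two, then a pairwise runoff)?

Round 1 first-place votes: A 0, B 23, C 25, D 0, E 8. C and B advance.
Runoff: C is ranked above B on 25 ballots, B above C on 31.

B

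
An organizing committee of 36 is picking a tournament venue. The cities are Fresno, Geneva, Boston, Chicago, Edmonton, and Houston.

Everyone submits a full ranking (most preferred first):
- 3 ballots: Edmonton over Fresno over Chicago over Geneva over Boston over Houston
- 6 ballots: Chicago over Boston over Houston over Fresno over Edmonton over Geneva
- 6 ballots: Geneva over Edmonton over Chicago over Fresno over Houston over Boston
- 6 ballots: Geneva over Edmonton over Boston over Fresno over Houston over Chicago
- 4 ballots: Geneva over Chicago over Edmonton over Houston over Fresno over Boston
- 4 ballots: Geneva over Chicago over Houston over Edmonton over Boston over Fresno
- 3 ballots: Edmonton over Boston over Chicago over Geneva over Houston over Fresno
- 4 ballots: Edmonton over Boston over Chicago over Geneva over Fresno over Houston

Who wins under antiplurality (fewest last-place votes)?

Last-place votes: Fresno 7, Geneva 6, Boston 10, Chicago 6, Edmonton 0, Houston 7.

Edmonton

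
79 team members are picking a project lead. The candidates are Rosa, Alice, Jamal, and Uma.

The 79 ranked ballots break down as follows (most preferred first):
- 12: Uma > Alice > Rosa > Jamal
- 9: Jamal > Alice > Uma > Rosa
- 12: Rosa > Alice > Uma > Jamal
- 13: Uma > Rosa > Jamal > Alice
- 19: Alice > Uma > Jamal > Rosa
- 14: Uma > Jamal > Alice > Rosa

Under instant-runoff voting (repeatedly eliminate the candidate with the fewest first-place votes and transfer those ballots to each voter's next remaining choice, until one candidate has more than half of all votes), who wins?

Round 1: Rosa 12, Alice 19, Jamal 9, Uma 39. Jamal eliminated.
Round 2: Rosa 12, Alice 28, Uma 39. Rosa eliminated.
Round 3: Alice 40, Uma 39. Alice has a majority (≥40).

Alice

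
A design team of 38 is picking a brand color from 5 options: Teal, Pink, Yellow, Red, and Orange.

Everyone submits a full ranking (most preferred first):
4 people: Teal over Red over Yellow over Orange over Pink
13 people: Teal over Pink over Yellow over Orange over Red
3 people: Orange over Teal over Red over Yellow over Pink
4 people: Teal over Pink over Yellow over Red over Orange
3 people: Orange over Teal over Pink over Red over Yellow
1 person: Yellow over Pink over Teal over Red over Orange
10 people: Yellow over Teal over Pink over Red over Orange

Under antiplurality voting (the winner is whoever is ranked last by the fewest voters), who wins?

Teal

Last-place votes: Teal 0, Pink 7, Yellow 3, Red 13, Orange 15.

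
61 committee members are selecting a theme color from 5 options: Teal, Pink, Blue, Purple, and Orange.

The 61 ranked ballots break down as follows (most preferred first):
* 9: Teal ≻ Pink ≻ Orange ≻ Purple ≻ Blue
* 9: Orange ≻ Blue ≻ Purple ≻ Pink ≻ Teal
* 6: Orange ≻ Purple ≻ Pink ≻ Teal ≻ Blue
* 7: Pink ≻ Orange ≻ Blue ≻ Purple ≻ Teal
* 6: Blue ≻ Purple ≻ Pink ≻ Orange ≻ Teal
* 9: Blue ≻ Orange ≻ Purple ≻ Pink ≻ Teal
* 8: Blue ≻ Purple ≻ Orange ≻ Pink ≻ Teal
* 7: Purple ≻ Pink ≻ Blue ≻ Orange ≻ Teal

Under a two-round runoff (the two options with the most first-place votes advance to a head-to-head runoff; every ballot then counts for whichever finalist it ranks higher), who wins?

Orange

Round 1 first-place votes: Teal 9, Pink 7, Blue 23, Purple 7, Orange 15. Blue and Orange advance.
Runoff: Blue is ranked above Orange on 30 ballots, Orange above Blue on 31.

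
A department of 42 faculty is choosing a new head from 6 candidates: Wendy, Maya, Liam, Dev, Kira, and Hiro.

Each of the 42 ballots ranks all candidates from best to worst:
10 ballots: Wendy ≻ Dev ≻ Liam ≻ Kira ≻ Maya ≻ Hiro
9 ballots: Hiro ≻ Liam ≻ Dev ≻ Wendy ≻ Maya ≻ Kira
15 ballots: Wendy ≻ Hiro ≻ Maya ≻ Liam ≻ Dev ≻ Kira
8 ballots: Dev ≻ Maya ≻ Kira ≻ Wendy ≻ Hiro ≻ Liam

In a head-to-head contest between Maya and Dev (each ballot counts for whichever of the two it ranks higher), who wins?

Dev

Maya is ranked above Dev on 15 ballots; Dev above Maya on 27.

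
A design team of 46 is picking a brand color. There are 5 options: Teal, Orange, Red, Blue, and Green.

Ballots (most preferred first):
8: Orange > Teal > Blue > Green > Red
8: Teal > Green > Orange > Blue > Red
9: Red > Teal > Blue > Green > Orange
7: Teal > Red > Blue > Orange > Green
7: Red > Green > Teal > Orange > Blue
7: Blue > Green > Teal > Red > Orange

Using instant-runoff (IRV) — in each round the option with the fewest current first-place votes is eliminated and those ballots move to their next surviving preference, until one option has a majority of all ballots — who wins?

Round 1: Teal 15, Orange 8, Red 16, Blue 7, Green 0. Green eliminated.
Round 2: Teal 15, Orange 8, Red 16, Blue 7. Blue eliminated.
Round 3: Teal 22, Orange 8, Red 16. Orange eliminated.
Round 4: Teal 30, Red 16. Teal has a majority (≥24).

Teal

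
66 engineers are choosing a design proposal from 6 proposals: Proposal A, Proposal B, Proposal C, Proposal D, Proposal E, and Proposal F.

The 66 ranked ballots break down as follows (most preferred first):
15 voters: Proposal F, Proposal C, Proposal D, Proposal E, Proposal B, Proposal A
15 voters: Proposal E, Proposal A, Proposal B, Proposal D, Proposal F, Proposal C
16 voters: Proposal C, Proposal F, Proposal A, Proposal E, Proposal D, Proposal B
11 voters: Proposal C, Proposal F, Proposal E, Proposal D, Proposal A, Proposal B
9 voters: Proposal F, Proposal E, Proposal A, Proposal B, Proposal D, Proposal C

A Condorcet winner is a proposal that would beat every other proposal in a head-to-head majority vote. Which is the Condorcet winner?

Proposal F vs Proposal A: 51–15
Proposal F vs Proposal B: 51–15
Proposal F vs Proposal C: 39–27
Proposal F vs Proposal D: 51–15
Proposal F vs Proposal E: 51–15
Proposal F beats every other proposal.

Proposal F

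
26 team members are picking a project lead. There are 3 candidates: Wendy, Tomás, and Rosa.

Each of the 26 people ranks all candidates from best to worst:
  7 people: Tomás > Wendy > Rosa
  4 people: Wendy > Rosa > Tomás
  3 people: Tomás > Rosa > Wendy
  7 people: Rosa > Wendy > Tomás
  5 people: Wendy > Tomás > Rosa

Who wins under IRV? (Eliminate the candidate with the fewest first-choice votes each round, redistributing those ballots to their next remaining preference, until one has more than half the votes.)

Wendy

Round 1: Wendy 9, Tomás 10, Rosa 7. Rosa eliminated.
Round 2: Wendy 16, Tomás 10. Wendy has a majority (≥14).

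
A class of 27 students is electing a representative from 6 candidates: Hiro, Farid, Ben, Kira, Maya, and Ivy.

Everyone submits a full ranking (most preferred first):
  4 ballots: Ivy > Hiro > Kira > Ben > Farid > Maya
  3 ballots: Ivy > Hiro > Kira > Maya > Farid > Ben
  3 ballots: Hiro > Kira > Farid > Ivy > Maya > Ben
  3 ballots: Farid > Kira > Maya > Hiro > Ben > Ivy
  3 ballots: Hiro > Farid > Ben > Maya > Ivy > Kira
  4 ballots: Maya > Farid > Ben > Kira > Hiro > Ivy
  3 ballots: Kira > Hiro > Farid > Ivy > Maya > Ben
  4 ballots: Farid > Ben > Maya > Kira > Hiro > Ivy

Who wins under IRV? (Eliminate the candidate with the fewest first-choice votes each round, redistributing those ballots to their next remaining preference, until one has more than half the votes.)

Hiro

Round 1: Hiro 6, Farid 7, Ben 0, Kira 3, Maya 4, Ivy 7. Ben eliminated.
Round 2: Hiro 6, Farid 7, Kira 3, Maya 4, Ivy 7. Kira eliminated.
Round 3: Hiro 9, Farid 7, Maya 4, Ivy 7. Maya eliminated.
Round 4: Hiro 9, Farid 11, Ivy 7. Ivy eliminated.
Round 5: Hiro 16, Farid 11. Hiro has a majority (≥14).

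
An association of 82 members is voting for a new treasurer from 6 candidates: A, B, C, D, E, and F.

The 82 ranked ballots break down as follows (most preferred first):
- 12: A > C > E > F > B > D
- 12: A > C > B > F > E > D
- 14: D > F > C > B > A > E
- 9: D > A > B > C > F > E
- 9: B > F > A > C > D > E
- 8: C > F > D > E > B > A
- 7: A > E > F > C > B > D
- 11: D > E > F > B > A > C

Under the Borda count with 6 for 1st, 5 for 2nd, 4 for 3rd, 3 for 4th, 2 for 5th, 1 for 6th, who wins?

A

A: 12×6 + 12×6 + 14×2 + 9×5 + 9×4 + 8×1 + 7×6 + 11×2 = 325
B: 12×2 + 12×4 + 14×3 + 9×4 + 9×6 + 8×2 + 7×2 + 11×3 = 267
C: 12×5 + 12×5 + 14×4 + 9×3 + 9×3 + 8×6 + 7×3 + 11×1 = 310
D: 12×1 + 12×1 + 14×6 + 9×6 + 9×2 + 8×4 + 7×1 + 11×6 = 285
E: 12×4 + 12×2 + 14×1 + 9×1 + 9×1 + 8×3 + 7×5 + 11×5 = 218
F: 12×3 + 12×3 + 14×5 + 9×2 + 9×5 + 8×5 + 7×4 + 11×4 = 317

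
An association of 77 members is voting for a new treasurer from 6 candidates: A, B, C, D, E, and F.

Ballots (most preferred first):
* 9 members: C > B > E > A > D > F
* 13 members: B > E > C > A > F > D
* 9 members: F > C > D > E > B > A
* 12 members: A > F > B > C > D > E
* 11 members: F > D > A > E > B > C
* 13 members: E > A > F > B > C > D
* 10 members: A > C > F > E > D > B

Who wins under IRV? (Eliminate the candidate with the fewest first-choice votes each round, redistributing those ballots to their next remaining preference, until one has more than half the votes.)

A

Round 1: A 22, B 13, C 9, D 0, E 13, F 20. D eliminated.
Round 2: A 22, B 13, C 9, E 13, F 20. C eliminated.
Round 3: A 22, B 22, E 13, F 20. E eliminated.
Round 4: A 35, B 22, F 20. F eliminated.
Round 5: A 46, B 31. A has a majority (≥39).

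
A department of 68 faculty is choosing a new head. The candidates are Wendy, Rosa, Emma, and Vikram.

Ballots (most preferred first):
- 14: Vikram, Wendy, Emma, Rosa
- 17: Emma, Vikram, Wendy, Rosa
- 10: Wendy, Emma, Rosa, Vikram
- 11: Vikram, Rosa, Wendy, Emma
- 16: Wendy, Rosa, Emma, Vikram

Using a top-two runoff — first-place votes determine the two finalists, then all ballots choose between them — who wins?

Vikram

Round 1 first-place votes: Wendy 26, Rosa 0, Emma 17, Vikram 25. Wendy and Vikram advance.
Runoff: Wendy is ranked above Vikram on 26 ballots, Vikram above Wendy on 42.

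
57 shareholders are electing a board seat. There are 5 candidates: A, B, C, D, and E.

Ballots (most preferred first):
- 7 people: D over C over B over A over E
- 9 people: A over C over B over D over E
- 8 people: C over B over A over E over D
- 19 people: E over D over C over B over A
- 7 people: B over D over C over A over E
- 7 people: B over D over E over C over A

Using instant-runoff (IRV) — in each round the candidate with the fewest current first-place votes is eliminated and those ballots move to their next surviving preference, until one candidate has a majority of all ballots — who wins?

Round 1: A 9, B 14, C 8, D 7, E 19. D eliminated.
Round 2: A 9, B 14, C 15, E 19. A eliminated.
Round 3: B 14, C 24, E 19. B eliminated.
Round 4: C 31, E 26. C has a majority (≥29).

C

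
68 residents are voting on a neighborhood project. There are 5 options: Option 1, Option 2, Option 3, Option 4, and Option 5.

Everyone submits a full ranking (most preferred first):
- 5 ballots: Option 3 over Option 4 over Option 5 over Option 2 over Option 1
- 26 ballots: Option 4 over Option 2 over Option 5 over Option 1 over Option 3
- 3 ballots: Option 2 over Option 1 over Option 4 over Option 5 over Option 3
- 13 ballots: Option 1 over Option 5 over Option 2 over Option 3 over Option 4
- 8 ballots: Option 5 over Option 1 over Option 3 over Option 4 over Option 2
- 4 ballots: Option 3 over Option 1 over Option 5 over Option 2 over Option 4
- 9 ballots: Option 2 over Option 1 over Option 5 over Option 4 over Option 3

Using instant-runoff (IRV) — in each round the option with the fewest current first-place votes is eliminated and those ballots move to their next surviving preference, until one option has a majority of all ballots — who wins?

Round 1: Option 1 13, Option 2 12, Option 3 9, Option 4 26, Option 5 8. Option 5 eliminated.
Round 2: Option 1 21, Option 2 12, Option 3 9, Option 4 26. Option 3 eliminated.
Round 3: Option 1 25, Option 2 12, Option 4 31. Option 2 eliminated.
Round 4: Option 1 37, Option 4 31. Option 1 has a majority (≥35).

Option 1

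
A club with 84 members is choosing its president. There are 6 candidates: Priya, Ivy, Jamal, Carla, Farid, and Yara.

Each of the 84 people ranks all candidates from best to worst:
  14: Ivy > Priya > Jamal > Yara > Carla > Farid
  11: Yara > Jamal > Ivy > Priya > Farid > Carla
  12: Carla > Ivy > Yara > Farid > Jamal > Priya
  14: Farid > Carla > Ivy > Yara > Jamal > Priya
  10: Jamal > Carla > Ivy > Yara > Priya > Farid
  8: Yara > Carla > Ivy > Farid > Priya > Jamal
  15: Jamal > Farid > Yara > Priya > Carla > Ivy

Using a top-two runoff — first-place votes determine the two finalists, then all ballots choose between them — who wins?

Yara

Round 1 first-place votes: Priya 0, Ivy 14, Jamal 25, Carla 12, Farid 14, Yara 19. Jamal and Yara advance.
Runoff: Jamal is ranked above Yara on 39 ballots, Yara above Jamal on 45.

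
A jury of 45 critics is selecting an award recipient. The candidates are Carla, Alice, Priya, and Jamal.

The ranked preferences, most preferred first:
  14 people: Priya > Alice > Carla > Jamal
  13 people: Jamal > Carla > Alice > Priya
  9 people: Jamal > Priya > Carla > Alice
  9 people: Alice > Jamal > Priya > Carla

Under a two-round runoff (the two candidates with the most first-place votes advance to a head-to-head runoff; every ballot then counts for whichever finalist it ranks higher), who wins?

Jamal

Round 1 first-place votes: Carla 0, Alice 9, Priya 14, Jamal 22. Jamal and Priya advance.
Runoff: Jamal is ranked above Priya on 31 ballots, Priya above Jamal on 14.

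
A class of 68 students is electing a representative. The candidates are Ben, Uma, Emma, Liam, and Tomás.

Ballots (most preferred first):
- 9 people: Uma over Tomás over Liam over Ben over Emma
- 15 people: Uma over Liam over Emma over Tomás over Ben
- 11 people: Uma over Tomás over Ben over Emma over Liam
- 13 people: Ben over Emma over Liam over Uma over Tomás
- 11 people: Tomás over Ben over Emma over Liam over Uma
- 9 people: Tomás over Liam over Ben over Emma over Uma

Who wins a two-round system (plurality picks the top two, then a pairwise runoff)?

Uma

Round 1 first-place votes: Ben 13, Uma 35, Emma 0, Liam 0, Tomás 20. Uma and Tomás advance.
Runoff: Uma is ranked above Tomás on 48 ballots, Tomás above Uma on 20.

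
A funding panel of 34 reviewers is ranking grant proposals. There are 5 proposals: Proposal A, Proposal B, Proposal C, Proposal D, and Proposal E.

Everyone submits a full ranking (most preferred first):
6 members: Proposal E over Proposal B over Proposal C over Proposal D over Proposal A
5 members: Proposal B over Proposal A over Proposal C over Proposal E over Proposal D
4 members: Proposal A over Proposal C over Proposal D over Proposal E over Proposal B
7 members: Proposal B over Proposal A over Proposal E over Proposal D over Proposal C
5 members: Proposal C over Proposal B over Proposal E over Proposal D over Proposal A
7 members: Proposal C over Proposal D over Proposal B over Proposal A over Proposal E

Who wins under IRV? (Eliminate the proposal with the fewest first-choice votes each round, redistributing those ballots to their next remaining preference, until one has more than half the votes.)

Round 1: Proposal A 4, Proposal B 12, Proposal C 12, Proposal D 0, Proposal E 6. Proposal D eliminated.
Round 2: Proposal A 4, Proposal B 12, Proposal C 12, Proposal E 6. Proposal A eliminated.
Round 3: Proposal B 12, Proposal C 16, Proposal E 6. Proposal E eliminated.
Round 4: Proposal B 18, Proposal C 16. Proposal B has a majority (≥18).

Proposal B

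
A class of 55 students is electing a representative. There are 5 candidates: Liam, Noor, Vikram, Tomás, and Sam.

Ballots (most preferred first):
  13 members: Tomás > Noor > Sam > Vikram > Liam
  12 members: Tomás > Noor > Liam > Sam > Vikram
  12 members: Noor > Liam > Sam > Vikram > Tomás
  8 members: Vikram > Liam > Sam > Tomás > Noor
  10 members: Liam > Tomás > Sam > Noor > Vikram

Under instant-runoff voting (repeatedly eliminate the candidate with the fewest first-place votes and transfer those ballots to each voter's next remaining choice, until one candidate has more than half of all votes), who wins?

Round 1: Liam 10, Noor 12, Vikram 8, Tomás 25, Sam 0. Sam eliminated.
Round 2: Liam 10, Noor 12, Vikram 8, Tomás 25. Vikram eliminated.
Round 3: Liam 18, Noor 12, Tomás 25. Noor eliminated.
Round 4: Liam 30, Tomás 25. Liam has a majority (≥28).

Liam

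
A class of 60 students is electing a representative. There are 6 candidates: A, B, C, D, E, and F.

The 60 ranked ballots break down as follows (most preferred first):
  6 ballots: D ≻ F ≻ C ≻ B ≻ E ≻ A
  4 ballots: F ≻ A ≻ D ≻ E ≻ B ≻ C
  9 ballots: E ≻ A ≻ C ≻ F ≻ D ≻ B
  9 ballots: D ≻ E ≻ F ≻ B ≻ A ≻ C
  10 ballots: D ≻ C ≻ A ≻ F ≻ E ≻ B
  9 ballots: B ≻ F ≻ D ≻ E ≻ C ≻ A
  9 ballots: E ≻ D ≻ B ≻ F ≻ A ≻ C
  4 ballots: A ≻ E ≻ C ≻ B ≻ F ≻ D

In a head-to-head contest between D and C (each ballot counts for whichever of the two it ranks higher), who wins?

D is ranked above C on 47 ballots; C above D on 13.

D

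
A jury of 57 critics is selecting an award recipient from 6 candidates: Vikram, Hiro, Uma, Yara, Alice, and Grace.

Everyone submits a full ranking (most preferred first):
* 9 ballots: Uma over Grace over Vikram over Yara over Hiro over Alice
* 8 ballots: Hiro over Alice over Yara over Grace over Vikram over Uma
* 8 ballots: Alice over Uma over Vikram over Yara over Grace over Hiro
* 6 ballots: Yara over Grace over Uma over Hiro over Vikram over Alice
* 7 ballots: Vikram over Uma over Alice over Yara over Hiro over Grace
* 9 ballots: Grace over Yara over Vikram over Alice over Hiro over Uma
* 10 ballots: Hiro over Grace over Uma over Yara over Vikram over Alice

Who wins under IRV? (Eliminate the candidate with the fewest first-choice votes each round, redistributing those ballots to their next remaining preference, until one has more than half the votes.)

Uma

Round 1: Vikram 7, Hiro 18, Uma 9, Yara 6, Alice 8, Grace 9. Yara eliminated.
Round 2: Vikram 7, Hiro 18, Uma 9, Alice 8, Grace 15. Vikram eliminated.
Round 3: Hiro 18, Uma 16, Alice 8, Grace 15. Alice eliminated.
Round 4: Hiro 18, Uma 24, Grace 15. Grace eliminated.
Round 5: Hiro 27, Uma 30. Uma has a majority (≥29).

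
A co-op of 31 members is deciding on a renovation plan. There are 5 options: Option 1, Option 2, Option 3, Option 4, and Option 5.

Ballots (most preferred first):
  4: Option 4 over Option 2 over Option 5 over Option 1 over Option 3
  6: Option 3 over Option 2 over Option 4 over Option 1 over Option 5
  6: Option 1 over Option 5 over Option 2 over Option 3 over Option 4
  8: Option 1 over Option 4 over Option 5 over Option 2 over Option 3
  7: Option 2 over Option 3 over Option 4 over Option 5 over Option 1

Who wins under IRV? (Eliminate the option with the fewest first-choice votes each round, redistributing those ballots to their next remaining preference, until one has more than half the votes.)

Option 2

Round 1: Option 1 14, Option 2 7, Option 3 6, Option 4 4, Option 5 0. Option 5 eliminated.
Round 2: Option 1 14, Option 2 7, Option 3 6, Option 4 4. Option 4 eliminated.
Round 3: Option 1 14, Option 2 11, Option 3 6. Option 3 eliminated.
Round 4: Option 1 14, Option 2 17. Option 2 has a majority (≥16).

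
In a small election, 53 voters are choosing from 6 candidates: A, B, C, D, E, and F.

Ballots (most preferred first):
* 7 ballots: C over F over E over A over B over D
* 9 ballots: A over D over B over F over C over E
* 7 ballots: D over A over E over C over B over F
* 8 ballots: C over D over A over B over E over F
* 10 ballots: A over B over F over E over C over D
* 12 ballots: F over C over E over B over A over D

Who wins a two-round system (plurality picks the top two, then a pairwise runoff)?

C

Round 1 first-place votes: A 19, B 0, C 15, D 7, E 0, F 12. A and C advance.
Runoff: A is ranked above C on 26 ballots, C above A on 27.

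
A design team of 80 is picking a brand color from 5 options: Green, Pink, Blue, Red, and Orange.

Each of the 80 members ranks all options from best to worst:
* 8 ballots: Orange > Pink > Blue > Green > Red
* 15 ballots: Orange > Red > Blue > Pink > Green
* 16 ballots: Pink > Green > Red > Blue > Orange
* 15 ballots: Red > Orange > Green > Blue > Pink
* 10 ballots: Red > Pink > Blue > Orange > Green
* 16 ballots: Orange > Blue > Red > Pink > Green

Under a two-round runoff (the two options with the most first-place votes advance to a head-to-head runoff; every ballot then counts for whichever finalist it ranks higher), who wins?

Red

Round 1 first-place votes: Green 0, Pink 16, Blue 0, Red 25, Orange 39. Orange and Red advance.
Runoff: Orange is ranked above Red on 39 ballots, Red above Orange on 41.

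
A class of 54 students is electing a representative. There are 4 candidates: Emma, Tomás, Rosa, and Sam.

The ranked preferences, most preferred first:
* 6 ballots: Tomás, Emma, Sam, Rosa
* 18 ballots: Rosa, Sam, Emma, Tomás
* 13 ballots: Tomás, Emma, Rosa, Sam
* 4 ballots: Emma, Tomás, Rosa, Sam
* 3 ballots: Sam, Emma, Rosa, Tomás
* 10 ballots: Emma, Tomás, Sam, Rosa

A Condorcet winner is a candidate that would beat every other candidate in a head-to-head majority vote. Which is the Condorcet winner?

Emma vs Tomás: 35–19
Emma vs Rosa: 36–18
Emma vs Sam: 33–21
Emma beats every other candidate.

Emma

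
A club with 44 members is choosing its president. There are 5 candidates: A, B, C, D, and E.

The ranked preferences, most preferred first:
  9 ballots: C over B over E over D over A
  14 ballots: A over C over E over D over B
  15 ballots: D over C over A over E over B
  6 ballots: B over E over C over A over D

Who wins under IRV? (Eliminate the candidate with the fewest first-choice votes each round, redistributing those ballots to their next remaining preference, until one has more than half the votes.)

C

Round 1: A 14, B 6, C 9, D 15, E 0. E eliminated.
Round 2: A 14, B 6, C 9, D 15. B eliminated.
Round 3: A 14, C 15, D 15. A eliminated.
Round 4: C 29, D 15. C has a majority (≥23).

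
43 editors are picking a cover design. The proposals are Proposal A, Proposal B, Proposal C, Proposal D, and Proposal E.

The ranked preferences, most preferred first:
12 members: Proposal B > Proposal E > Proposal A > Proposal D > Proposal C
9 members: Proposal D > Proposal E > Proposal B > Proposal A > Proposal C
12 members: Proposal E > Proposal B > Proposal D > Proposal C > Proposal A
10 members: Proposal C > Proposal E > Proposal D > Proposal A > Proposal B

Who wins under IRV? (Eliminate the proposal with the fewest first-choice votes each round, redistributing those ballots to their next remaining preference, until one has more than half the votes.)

Proposal E

Round 1: Proposal A 0, Proposal B 12, Proposal C 10, Proposal D 9, Proposal E 12. Proposal A eliminated.
Round 2: Proposal B 12, Proposal C 10, Proposal D 9, Proposal E 12. Proposal D eliminated.
Round 3: Proposal B 12, Proposal C 10, Proposal E 21. Proposal C eliminated.
Round 4: Proposal B 12, Proposal E 31. Proposal E has a majority (≥22).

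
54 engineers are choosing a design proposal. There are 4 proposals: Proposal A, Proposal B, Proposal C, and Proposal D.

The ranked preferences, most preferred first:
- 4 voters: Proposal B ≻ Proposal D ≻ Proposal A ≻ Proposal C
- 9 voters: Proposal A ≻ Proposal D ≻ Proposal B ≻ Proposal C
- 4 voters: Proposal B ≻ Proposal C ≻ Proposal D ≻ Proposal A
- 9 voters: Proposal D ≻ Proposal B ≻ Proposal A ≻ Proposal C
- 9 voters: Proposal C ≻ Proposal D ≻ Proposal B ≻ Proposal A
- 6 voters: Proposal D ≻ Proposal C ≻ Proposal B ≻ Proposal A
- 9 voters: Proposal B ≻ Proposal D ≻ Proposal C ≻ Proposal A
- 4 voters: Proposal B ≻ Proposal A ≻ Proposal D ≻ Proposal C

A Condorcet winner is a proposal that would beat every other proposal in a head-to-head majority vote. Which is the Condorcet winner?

Proposal D vs Proposal A: 41–13
Proposal D vs Proposal B: 33–21
Proposal D vs Proposal C: 41–13
Proposal D beats every other proposal.

Proposal D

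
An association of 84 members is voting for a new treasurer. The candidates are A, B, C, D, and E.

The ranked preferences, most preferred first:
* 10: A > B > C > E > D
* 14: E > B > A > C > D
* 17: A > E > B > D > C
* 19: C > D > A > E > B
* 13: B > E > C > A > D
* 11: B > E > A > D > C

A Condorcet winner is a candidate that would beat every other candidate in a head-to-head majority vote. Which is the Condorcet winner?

A vs B: 46–38
A vs C: 52–32
A vs D: 65–19
A vs E: 46–38
A beats every other candidate.

A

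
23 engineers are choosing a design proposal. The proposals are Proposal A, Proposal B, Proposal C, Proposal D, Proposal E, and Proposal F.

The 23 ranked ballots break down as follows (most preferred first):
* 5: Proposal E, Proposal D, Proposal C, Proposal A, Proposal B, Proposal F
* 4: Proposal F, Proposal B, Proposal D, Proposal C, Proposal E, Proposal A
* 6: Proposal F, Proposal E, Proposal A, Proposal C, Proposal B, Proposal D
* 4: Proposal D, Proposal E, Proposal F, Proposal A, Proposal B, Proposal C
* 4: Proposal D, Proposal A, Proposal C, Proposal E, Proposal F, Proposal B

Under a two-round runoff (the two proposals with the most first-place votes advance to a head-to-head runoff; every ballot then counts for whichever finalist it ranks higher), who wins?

Round 1 first-place votes: Proposal A 0, Proposal B 0, Proposal C 0, Proposal D 8, Proposal E 5, Proposal F 10. Proposal F and Proposal D advance.
Runoff: Proposal F is ranked above Proposal D on 10 ballots, Proposal D above Proposal F on 13.

Proposal D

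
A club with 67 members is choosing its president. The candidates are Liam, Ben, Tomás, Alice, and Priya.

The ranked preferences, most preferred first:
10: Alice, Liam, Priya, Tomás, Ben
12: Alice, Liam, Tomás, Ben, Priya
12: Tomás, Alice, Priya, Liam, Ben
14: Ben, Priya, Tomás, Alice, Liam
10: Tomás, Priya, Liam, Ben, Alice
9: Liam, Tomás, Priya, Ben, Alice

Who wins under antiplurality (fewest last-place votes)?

Tomás

Last-place votes: Liam 14, Ben 22, Tomás 0, Alice 19, Priya 12.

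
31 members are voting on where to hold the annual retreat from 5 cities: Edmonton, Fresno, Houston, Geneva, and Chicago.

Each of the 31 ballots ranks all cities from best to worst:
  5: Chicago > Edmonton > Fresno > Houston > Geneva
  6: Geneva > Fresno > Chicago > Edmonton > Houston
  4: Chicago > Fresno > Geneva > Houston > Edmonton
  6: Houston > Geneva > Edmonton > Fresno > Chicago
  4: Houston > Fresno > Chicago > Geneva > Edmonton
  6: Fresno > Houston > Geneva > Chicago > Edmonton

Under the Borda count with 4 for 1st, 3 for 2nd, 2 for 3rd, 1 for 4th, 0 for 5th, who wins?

Fresno

Edmonton: 5×3 + 6×1 + 4×0 + 6×2 + 4×0 + 6×0 = 33
Fresno: 5×2 + 6×3 + 4×3 + 6×1 + 4×3 + 6×4 = 82
Houston: 5×1 + 6×0 + 4×1 + 6×4 + 4×4 + 6×3 = 67
Geneva: 5×0 + 6×4 + 4×2 + 6×3 + 4×1 + 6×2 = 66
Chicago: 5×4 + 6×2 + 4×4 + 6×0 + 4×2 + 6×1 = 62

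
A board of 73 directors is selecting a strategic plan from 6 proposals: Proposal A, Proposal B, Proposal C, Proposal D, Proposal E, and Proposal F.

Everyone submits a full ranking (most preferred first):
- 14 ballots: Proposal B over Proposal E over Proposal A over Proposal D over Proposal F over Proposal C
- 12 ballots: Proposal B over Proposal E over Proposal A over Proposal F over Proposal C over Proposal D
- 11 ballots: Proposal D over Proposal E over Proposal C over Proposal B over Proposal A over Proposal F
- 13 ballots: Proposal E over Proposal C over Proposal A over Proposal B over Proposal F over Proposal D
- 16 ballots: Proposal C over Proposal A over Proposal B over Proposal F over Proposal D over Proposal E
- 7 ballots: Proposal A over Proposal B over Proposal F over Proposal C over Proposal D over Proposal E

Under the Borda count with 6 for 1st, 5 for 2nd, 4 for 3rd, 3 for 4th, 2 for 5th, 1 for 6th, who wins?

Proposal A: 14×4 + 12×4 + 11×2 + 13×4 + 16×5 + 7×6 = 300
Proposal B: 14×6 + 12×6 + 11×3 + 13×3 + 16×4 + 7×5 = 327
Proposal C: 14×1 + 12×2 + 11×4 + 13×5 + 16×6 + 7×3 = 264
Proposal D: 14×3 + 12×1 + 11×6 + 13×1 + 16×2 + 7×2 = 179
Proposal E: 14×5 + 12×5 + 11×5 + 13×6 + 16×1 + 7×1 = 286
Proposal F: 14×2 + 12×3 + 11×1 + 13×2 + 16×3 + 7×4 = 177

Proposal B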